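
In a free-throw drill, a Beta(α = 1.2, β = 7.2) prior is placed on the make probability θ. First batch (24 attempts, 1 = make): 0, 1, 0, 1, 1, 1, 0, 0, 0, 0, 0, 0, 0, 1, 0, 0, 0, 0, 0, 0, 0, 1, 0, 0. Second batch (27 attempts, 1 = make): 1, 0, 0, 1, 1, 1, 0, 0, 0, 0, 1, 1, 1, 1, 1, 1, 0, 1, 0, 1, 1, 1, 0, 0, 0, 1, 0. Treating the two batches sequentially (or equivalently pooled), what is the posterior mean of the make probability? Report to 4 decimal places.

0.3737

The Beta prior is conjugate to a Binomial/Bernoulli likelihood; the update adds successes to α and failures to β.
After batch 1: Beta(1.2+6, 7.2+18) = Beta(7.2, 25.2).
After batch 2: Beta(7.2+15, 25.2+12) = Beta(22.2, 37.2).
Posterior mean = α/(α+β) = 22.2/59.4 = 0.3737.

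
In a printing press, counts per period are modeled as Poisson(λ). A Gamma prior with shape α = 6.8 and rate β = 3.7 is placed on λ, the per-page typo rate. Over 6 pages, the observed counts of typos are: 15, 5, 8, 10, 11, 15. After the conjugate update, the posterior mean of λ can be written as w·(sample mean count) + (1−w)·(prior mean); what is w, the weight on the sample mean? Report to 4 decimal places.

With a Gamma(shape α, rate β) prior, the Poisson likelihood is conjugate: the posterior is Gamma(α + ΣXᵢ, β + n).
Posterior mean = (α₀+S)/(β₀+n) = [n/(β₀+n)]·(S/n) + [β₀/(β₀+n)]·(α₀/β₀), so only n and β₀ enter the weight.
Weight on data w = n/(β₀+n) = 6/(3.7+6) = 6/9.7 = 0.6186.

0.6186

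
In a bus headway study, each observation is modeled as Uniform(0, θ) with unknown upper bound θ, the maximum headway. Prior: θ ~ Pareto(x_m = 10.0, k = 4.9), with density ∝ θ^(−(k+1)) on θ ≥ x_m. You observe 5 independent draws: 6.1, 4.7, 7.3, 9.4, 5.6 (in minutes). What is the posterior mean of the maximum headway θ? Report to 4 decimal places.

11.1236

A Pareto(scale x_m, shape k) prior on the upper bound θ of Uniform(0, θ) is conjugate: posterior is Pareto(max(x_m, max xᵢ), k + n).
Sample maximum = 9.4; prior scale x_m = 10.0 → posterior scale = max = 10.0.
Posterior shape = 4.9 + 5 = 9.9.
E[θ|data] = k·x_m/(k−1) = 9.9·10.0/8.9 = 11.1236.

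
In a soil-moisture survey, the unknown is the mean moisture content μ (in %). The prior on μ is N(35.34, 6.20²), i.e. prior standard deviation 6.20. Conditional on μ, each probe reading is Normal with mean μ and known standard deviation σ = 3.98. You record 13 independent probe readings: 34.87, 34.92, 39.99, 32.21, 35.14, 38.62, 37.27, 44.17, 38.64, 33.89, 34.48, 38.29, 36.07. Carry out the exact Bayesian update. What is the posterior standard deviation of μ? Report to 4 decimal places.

For Normal data with known variance σ², a Normal(μ₀, σ₀²) prior on μ is conjugate. Posterior precision = 1/σ₀² + n/σ²; posterior mean is the precision-weighted average of μ₀ and x̄.
σ₀² = 6.20² = 38.44, σ² = 3.98² = 15.8404; σ² + n·σ₀² = 15.8404 + 13·38.44 = 515.5604.
Posterior precision = 1/σ₀² + n/σ² = 1/38.44 + 13/15.8404 = (σ² + n·σ₀²)/(σ₀²σ²) = 515.5604/(38.44·15.8404); posterior variance σₙ² = σ₀²σ²/(σ² + n·σ₀²) = 38.44·15.8404/515.5604 = 1.181055.
Posterior SD = √σₙ² = √(38.44·15.8404/515.5604) = 1.0868.

1.0868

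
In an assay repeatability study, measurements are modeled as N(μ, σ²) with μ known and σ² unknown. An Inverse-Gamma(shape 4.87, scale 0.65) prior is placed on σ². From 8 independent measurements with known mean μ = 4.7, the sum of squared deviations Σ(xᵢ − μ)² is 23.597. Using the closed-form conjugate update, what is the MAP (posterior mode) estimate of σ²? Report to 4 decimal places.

With known mean μ and an Inverse-Gamma(α, β) prior on σ², the Normal likelihood is conjugate: posterior is Inv-Gamma(α + n/2, β + Σ(xᵢ−μ)²/2).
Posterior: Inv-Gamma(4.87 + 8/2, 0.65 + 23.597/2) = Inv-Gamma(8.87, 12.4485).
Mode = β/(α+1) = 12.4485/9.87 = 1.2612.

1.2612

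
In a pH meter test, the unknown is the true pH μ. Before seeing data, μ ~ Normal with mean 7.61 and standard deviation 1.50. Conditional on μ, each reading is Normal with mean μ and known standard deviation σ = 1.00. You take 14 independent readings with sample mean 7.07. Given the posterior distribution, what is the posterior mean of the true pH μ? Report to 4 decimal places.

7.0866

For Normal data with known variance σ², a Normal(μ₀, σ₀²) prior on μ is conjugate. Posterior precision = 1/σ₀² + n/σ²; posterior mean is the precision-weighted average of μ₀ and x̄.
n·x̄ = 14·7.07 = 98.98.
σ₀² = 1.50² = 2.25, σ² = 1.00² = 1; σ² + n·σ₀² = 1 + 14·2.25 = 32.5.
Posterior mean = (μ₀/σ₀² + n·x̄/σ²)/(1/σ₀² + n/σ²) = (σ²·μ₀ + σ₀²·n·x̄)/(σ² + n·σ₀²) = (1·7.61 + 2.25·98.98)/32.5 = 230.315/32.5 = 7.0866.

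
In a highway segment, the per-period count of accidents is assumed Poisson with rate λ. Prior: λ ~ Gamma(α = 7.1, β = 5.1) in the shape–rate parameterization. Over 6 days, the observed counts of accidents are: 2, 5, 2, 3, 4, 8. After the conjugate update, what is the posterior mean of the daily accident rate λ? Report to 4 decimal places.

With a Gamma(shape α, rate β) prior, the Poisson likelihood is conjugate: the posterior is Gamma(α + ΣXᵢ, β + n).
Sum of counts S = 24 over n = 6 days.
Posterior: Gamma(α+S, β+n) = Gamma(7.1+24, 5.1+6) = Gamma(31.1, 11.1).
Posterior mean = α/β = 31.1/11.1 = 2.8018.

2.8018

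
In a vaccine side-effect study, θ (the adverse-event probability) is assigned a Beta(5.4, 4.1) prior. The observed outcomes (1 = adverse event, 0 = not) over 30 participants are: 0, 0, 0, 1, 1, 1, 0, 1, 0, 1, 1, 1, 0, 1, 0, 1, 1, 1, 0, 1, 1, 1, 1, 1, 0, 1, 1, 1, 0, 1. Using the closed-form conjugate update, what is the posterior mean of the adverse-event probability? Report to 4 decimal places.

The Beta prior is conjugate to a Binomial/Bernoulli likelihood; the update adds successes to α and failures to β.
Posterior: Beta(α+k, β+n−k) = Beta(5.4+20, 4.1+10) = Beta(25.4, 14.1).
Posterior mean = α/(α+β) = 25.4/39.5 = 0.6430.

0.6430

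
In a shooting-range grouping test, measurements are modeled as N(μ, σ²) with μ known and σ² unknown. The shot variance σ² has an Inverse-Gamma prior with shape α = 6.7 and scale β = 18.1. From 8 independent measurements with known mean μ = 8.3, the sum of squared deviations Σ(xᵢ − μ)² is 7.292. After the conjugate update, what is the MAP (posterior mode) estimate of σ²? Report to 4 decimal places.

With known mean μ and an Inverse-Gamma(α, β) prior on σ², the Normal likelihood is conjugate: posterior is Inv-Gamma(α + n/2, β + Σ(xᵢ−μ)²/2).
Posterior: Inv-Gamma(6.7 + 8/2, 18.1 + 7.292/2) = Inv-Gamma(10.70, 21.7460).
Mode = β/(α+1) = 21.7460/11.70 = 1.8586.

1.8586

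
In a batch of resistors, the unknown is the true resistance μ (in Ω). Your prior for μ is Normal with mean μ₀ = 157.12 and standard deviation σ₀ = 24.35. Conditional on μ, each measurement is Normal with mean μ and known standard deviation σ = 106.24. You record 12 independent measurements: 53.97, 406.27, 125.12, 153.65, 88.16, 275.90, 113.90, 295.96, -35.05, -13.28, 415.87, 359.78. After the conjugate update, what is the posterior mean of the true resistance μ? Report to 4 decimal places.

For Normal data with known variance σ², a Normal(μ₀, σ₀²) prior on μ is conjugate. Posterior precision = 1/σ₀² + n/σ²; posterior mean is the precision-weighted average of μ₀ and x̄.
Σxᵢ = 53.97 + 406.27 + 125.12 + 153.65 + 88.16 + 275.90 + 113.90 + 295.96 + (-35.05) + (-13.28) + 415.87 + 359.78 = 2240.25, so n·x̄ = 2240.25.
σ₀² = 24.35² = 592.9225, σ² = 106.24² = 11286.9376; σ² + n·σ₀² = 11286.9376 + 12·592.9225 = 18402.0076.
Posterior mean = (μ₀/σ₀² + n·x̄/σ²)/(1/σ₀² + n/σ²) = (σ²·μ₀ + σ₀²·n·x̄)/(σ² + n·σ₀²) = (11286.9376·157.12 + 592.9225·2240.25)/18402.0076 = 3101698.266337/18402.0076 = 168.5522.

168.5522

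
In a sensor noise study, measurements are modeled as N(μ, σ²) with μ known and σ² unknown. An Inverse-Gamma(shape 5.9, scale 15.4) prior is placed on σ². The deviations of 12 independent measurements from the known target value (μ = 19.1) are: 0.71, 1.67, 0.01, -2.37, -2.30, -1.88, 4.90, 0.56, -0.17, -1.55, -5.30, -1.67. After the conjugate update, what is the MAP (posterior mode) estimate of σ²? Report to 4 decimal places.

With known mean μ and an Inverse-Gamma(α, β) prior on σ², the Normal likelihood is conjugate: posterior is Inv-Gamma(α + n/2, β + Σ(xᵢ−μ)²/2).
Σ(xᵢ−μ)² = (0.71)² + (1.67)² + (0.01)² + (-2.37)² + (-2.30)² + (-1.88)² + (4.90)² + (0.56)² + (-0.17)² + (-1.55)² + (-5.30)² + (-1.67)² = 75.3683.
Posterior: Inv-Gamma(5.9 + 12/2, 15.4 + 75.3683/2) = Inv-Gamma(11.90, 53.08415).
Mode = β/(α+1) = 53.08415/12.90 = 4.1151.

4.1151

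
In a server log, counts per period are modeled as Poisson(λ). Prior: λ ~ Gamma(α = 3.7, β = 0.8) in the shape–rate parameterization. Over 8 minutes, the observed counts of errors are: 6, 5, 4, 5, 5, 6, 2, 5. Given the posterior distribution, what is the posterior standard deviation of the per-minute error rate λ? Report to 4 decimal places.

With a Gamma(shape α, rate β) prior, the Poisson likelihood is conjugate: the posterior is Gamma(α + ΣXᵢ, β + n).
Sum of counts S = 38 over n = 8 minutes.
Posterior: Gamma(α+S, β+n) = Gamma(3.7+38, 0.8+8) = Gamma(41.7, 8.8).
SD = √α/β = √41.7/8.8 = 0.7338.

0.7338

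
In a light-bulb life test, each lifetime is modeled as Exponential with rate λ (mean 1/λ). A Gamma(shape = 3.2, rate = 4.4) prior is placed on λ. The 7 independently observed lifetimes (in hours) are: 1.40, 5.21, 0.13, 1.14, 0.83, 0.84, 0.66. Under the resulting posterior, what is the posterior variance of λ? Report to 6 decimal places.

With a Gamma(shape α, rate β) prior on the exponential rate λ, the posterior after n observations with total T = Σxᵢ is Gamma(α+n, β+T).
Sum of observations T = 10.21 hours; n = 7.
Posterior: Gamma(3.2+7, 4.4+10.21) = Gamma(10.2, 14.61).
Var = α/β² = 0.047786.

0.047786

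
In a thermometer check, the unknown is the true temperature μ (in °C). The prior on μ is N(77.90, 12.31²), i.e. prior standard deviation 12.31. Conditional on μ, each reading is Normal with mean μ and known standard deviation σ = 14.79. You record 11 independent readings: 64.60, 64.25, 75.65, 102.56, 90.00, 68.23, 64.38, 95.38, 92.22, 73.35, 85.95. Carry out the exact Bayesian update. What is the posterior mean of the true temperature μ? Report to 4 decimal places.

For Normal data with known variance σ², a Normal(μ₀, σ₀²) prior on μ is conjugate. Posterior precision = 1/σ₀² + n/σ²; posterior mean is the precision-weighted average of μ₀ and x̄.
Σxᵢ = 64.60 + 64.25 + 75.65 + 102.56 + 90.00 + 68.23 + 64.38 + 95.38 + 92.22 + 73.35 + 85.95 = 876.57, so n·x̄ = 876.57.
σ₀² = 12.31² = 151.5361, σ² = 14.79² = 218.7441; σ² + n·σ₀² = 218.7441 + 11·151.5361 = 1885.6412.
Posterior mean = (μ₀/σ₀² + n·x̄/σ²)/(1/σ₀² + n/σ²) = (σ²·μ₀ + σ₀²·n·x̄)/(σ² + n·σ₀²) = (218.7441·77.90 + 151.5361·876.57)/1885.6412 = 149872.164567/1885.6412 = 79.4807.

79.4807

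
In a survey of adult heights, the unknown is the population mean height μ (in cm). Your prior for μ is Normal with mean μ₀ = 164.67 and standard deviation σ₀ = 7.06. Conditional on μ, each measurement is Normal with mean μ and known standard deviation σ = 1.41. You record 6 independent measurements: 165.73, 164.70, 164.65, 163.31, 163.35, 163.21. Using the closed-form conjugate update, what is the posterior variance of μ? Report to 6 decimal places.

For Normal data with known variance σ², a Normal(μ₀, σ₀²) prior on μ is conjugate. Posterior precision = 1/σ₀² + n/σ²; posterior mean is the precision-weighted average of μ₀ and x̄.
σ₀² = 7.06² = 49.8436, σ² = 1.41² = 1.9881; σ² + n·σ₀² = 1.9881 + 6·49.8436 = 301.0497.
Posterior precision = 1/σ₀² + n/σ² = 1/49.8436 + 6/1.9881 = (σ² + n·σ₀²)/(σ₀²σ²) = 301.0497/(49.8436·1.9881); posterior variance σₙ² = σ₀²σ²/(σ² + n·σ₀²) = 49.8436·1.9881/301.0497 = 0.329162.

0.329162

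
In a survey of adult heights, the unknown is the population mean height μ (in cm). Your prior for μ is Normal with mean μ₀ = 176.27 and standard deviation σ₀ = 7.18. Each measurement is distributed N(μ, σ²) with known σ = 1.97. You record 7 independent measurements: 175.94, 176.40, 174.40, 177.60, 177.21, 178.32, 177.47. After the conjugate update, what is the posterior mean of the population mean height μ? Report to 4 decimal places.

For Normal data with known variance σ², a Normal(μ₀, σ₀²) prior on μ is conjugate. Posterior precision = 1/σ₀² + n/σ²; posterior mean is the precision-weighted average of μ₀ and x̄.
Σxᵢ = 175.94 + 176.40 + 174.40 + 177.60 + 177.21 + 178.32 + 177.47 = 1237.34, so n·x̄ = 1237.34.
σ₀² = 7.18² = 51.5524, σ² = 1.97² = 3.8809; σ² + n·σ₀² = 3.8809 + 7·51.5524 = 364.7477.
Posterior mean = (μ₀/σ₀² + n·x̄/σ²)/(1/σ₀² + n/σ²) = (σ²·μ₀ + σ₀²·n·x̄)/(σ² + n·σ₀²) = (3.8809·176.27 + 51.5524·1237.34)/364.7477 = 64471.932859/364.7477 = 176.7576.

176.7576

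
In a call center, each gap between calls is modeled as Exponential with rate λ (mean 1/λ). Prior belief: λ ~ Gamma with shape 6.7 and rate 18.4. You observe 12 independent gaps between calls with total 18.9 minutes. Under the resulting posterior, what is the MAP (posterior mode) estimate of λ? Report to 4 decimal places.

0.4745

With a Gamma(shape α, rate β) prior on the exponential rate λ, the posterior after n observations with total T = Σxᵢ is Gamma(α+n, β+T).
Posterior: Gamma(6.7+12, 18.4+18.9) = Gamma(18.7, 37.3).
Mode = (α−1)/β = 0.4745.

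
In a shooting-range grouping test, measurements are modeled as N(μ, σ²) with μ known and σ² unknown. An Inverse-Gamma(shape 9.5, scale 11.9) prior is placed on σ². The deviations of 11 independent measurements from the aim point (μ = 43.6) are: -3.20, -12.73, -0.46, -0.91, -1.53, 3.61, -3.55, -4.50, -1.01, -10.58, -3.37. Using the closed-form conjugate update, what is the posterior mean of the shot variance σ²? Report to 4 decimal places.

13.2026

With known mean μ and an Inverse-Gamma(α, β) prior on σ², the Normal likelihood is conjugate: posterior is Inv-Gamma(α + n/2, β + Σ(xᵢ−μ)²/2).
Σ(xᵢ−μ)² = (-3.20)² + (-12.73)² + (-0.46)² + (-0.91)² + (-1.53)² + (3.61)² + (-3.55)² + (-4.50)² + (-1.01)² + (-10.58)² + (-3.37)² = 345.8715.
Posterior: Inv-Gamma(9.5 + 11/2, 11.9 + 345.8715/2) = Inv-Gamma(15.00, 184.83575).
E[σ²|data] = β/(α−1) = 184.83575/14.00 = 13.2026.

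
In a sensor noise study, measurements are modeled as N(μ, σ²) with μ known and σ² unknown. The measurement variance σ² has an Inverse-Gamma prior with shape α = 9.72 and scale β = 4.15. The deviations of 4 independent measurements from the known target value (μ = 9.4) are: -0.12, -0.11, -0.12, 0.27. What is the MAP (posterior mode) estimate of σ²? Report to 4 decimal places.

0.3307

With known mean μ and an Inverse-Gamma(α, β) prior on σ², the Normal likelihood is conjugate: posterior is Inv-Gamma(α + n/2, β + Σ(xᵢ−μ)²/2).
Σ(xᵢ−μ)² = (-0.12)² + (-0.11)² + (-0.12)² + (0.27)² = 0.1138.
Posterior: Inv-Gamma(9.72 + 4/2, 4.15 + 0.1138/2) = Inv-Gamma(11.72, 4.20690).
Mode = β/(α+1) = 4.20690/12.72 = 0.3307.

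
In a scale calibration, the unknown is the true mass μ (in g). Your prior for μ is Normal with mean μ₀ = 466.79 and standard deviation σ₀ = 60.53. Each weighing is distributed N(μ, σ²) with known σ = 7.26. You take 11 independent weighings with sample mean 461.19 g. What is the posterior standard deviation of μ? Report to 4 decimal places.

For Normal data with known variance σ², a Normal(μ₀, σ₀²) prior on μ is conjugate. Posterior precision = 1/σ₀² + n/σ²; posterior mean is the precision-weighted average of μ₀ and x̄.
σ₀² = 60.53² = 3663.8809, σ² = 7.26² = 52.7076; σ² + n·σ₀² = 52.7076 + 11·3663.8809 = 40355.3975.
Posterior precision = 1/σ₀² + n/σ² = 1/3663.8809 + 11/52.7076 = (σ² + n·σ₀²)/(σ₀²σ²) = 40355.3975/(3663.8809·52.7076); posterior variance σₙ² = σ₀²σ²/(σ² + n·σ₀²) = 3663.8809·52.7076/40355.3975 = 4.785342.
Posterior SD = √σₙ² = √(3663.8809·52.7076/40355.3975) = 2.1875.

2.1875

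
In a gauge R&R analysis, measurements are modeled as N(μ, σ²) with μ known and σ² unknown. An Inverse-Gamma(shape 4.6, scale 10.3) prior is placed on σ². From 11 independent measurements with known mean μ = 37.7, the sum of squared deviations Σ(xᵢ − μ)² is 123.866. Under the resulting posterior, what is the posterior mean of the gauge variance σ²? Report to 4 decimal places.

With known mean μ and an Inverse-Gamma(α, β) prior on σ², the Normal likelihood is conjugate: posterior is Inv-Gamma(α + n/2, β + Σ(xᵢ−μ)²/2).
Posterior: Inv-Gamma(4.6 + 11/2, 10.3 + 123.866/2) = Inv-Gamma(10.10, 72.2330).
E[σ²|data] = β/(α−1) = 72.2330/9.10 = 7.9377.

7.9377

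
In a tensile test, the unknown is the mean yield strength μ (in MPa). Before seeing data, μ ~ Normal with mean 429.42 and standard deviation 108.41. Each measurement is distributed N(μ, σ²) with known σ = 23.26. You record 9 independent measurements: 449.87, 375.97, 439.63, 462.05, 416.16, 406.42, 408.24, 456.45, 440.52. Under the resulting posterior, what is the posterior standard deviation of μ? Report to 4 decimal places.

7.7336

For Normal data with known variance σ², a Normal(μ₀, σ₀²) prior on μ is conjugate. Posterior precision = 1/σ₀² + n/σ²; posterior mean is the precision-weighted average of μ₀ and x̄.
σ₀² = 108.41² = 11752.7281, σ² = 23.26² = 541.0276; σ² + n·σ₀² = 541.0276 + 9·11752.7281 = 106315.5805.
Posterior precision = 1/σ₀² + n/σ² = 1/11752.7281 + 9/541.0276 = (σ² + n·σ₀²)/(σ₀²σ²) = 106315.5805/(11752.7281·541.0276); posterior variance σₙ² = σ₀²σ²/(σ² + n·σ₀²) = 11752.7281·541.0276/106315.5805 = 59.808264.
Posterior SD = √σₙ² = √(11752.7281·541.0276/106315.5805) = 7.7336.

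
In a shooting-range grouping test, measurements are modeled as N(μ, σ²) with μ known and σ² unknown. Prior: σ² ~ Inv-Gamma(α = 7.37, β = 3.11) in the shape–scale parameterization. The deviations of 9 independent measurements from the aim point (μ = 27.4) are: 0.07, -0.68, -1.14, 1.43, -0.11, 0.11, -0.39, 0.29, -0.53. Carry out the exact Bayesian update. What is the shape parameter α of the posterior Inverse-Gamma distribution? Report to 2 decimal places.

11.87

With known mean μ and an Inverse-Gamma(α, β) prior on σ², the Normal likelihood is conjugate: posterior is Inv-Gamma(α + n/2, β + Σ(xᵢ−μ)²/2).
Σ(xᵢ−μ)² = (0.07)² + (-0.68)² + (-1.14)² + (1.43)² + (-0.11)² + (0.11)² + (-0.39)² + (0.29)² + (-0.53)² = 4.3531.
Posterior: Inv-Gamma(7.37 + 9/2, 3.11 + 4.3531/2) = Inv-Gamma(11.87, 5.28655).
Posterior α = 11.87.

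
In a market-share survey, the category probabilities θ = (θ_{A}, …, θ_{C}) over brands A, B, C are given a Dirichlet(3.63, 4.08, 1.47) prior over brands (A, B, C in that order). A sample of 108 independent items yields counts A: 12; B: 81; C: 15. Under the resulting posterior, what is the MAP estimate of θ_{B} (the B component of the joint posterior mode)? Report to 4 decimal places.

The Dirichlet prior is conjugate to the Multinomial likelihood: each posterior αⱼ = prior αⱼ + observed count nⱼ.
Posterior concentration: (15.63, 85.08, 16.47), total = 117.18.
Joint mode component: (α_{B}−1)/(Σα−K) = 84.08/114.18 = 0.7364.

0.7364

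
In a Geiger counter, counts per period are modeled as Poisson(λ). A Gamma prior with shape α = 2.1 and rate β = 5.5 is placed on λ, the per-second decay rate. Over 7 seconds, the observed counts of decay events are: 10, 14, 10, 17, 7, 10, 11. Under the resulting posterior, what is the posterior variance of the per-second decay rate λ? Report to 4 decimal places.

0.5190

With a Gamma(shape α, rate β) prior, the Poisson likelihood is conjugate: the posterior is Gamma(α + ΣXᵢ, β + n).
Sum of counts S = 79 over n = 7 seconds.
Posterior: Gamma(α+S, β+n) = Gamma(2.1+79, 5.5+7) = Gamma(81.1, 12.5).
Var = α/β² = 81.1/12.5² = 0.5190.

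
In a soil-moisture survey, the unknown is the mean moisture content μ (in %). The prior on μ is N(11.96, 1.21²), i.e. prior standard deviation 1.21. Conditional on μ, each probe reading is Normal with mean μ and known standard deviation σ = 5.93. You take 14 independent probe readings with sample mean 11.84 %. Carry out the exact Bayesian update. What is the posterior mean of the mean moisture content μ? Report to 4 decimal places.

11.9158

For Normal data with known variance σ², a Normal(μ₀, σ₀²) prior on μ is conjugate. Posterior precision = 1/σ₀² + n/σ²; posterior mean is the precision-weighted average of μ₀ and x̄.
n·x̄ = 14·11.84 = 165.76.
σ₀² = 1.21² = 1.4641, σ² = 5.93² = 35.1649; σ² + n·σ₀² = 35.1649 + 14·1.4641 = 55.6623.
Posterior mean = (μ₀/σ₀² + n·x̄/σ²)/(1/σ₀² + n/σ²) = (σ²·μ₀ + σ₀²·n·x̄)/(σ² + n·σ₀²) = (35.1649·11.96 + 1.4641·165.76)/55.6623 = 663.26142/55.6623 = 11.9158.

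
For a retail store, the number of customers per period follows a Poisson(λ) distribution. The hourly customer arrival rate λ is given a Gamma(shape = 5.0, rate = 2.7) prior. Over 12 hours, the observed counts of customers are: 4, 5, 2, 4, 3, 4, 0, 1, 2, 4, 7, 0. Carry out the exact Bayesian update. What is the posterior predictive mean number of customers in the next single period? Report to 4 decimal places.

2.7891

With a Gamma(shape α, rate β) prior, the Poisson likelihood is conjugate: the posterior is Gamma(α + ΣXᵢ, β + n).
Sum of counts S = 36 over n = 12 hours.
Posterior: Gamma(α+S, β+n) = Gamma(5.0+36, 2.7+12) = Gamma(41.0, 14.7).
The predictive distribution for one future period is NegBinom with mean α/β = 2.7891.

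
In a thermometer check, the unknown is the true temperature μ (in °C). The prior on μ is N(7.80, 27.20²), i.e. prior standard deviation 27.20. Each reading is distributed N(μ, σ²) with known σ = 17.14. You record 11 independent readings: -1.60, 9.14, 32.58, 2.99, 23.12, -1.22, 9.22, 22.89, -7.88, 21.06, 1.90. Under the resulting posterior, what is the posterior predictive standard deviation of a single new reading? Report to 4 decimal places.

17.8761

For Normal data with known variance σ², a Normal(μ₀, σ₀²) prior on μ is conjugate. Posterior precision = 1/σ₀² + n/σ²; posterior mean is the precision-weighted average of μ₀ and x̄.
σ₀² = 27.20² = 739.84, σ² = 17.14² = 293.7796; σ² + n·σ₀² = 293.7796 + 11·739.84 = 8432.0196.
Posterior precision = 1/σ₀² + n/σ² = 1/739.84 + 11/293.7796 = (σ² + n·σ₀²)/(σ₀²σ²) = 8432.0196/(739.84·293.7796); posterior variance σₙ² = σ₀²σ²/(σ² + n·σ₀²) = 739.84·293.7796/8432.0196 = 25.776731.
Predictive variance for one new observation = σₙ² + σ² = 739.84·293.7796/8432.0196 + 293.7796 = σ²·(σ₀² + 8432.0196)/8432.0196 = 293.7796·9171.8596/8432.0196 = 319.556331; SD = √(293.7796·9171.8596/8432.0196) = 17.8761.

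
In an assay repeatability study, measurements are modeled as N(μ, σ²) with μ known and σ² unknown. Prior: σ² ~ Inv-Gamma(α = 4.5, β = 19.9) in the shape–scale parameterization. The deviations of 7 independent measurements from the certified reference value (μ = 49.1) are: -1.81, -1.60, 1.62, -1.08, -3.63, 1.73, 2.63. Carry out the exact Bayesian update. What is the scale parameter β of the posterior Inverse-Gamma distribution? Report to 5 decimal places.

With known mean μ and an Inverse-Gamma(α, β) prior on σ², the Normal likelihood is conjugate: posterior is Inv-Gamma(α + n/2, β + Σ(xᵢ−μ)²/2).
Σ(xᵢ−μ)² = (-1.81)² + (-1.60)² + (1.62)² + (-1.08)² + (-3.63)² + (1.73)² + (2.63)² = 32.7136.
Posterior: Inv-Gamma(4.5 + 7/2, 19.9 + 32.7136/2) = Inv-Gamma(8.00, 36.25680).
Posterior β = 36.25680.

36.25680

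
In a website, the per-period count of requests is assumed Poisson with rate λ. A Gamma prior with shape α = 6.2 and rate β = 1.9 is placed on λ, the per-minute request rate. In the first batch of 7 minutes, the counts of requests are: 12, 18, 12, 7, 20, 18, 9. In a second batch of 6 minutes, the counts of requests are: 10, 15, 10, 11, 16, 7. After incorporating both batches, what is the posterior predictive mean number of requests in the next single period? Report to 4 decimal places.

With a Gamma(shape α, rate β) prior, the Poisson likelihood is conjugate: the posterior is Gamma(α + ΣXᵢ, β + n).
Batch 1: sum of counts S = 96 over n = 7 minutes.
After batch 1: Gamma(α+S, β+n) = Gamma(6.2+96, 1.9+7) = Gamma(102.2, 8.9).
Batch 2: sum of counts S = 69 over n = 6 minutes.
After batch 2: Gamma(α+S, β+n) = Gamma(102.2+69, 8.9+6) = Gamma(171.2, 14.9).
The predictive distribution for one future period is NegBinom with mean α/β = 11.4899.

11.4899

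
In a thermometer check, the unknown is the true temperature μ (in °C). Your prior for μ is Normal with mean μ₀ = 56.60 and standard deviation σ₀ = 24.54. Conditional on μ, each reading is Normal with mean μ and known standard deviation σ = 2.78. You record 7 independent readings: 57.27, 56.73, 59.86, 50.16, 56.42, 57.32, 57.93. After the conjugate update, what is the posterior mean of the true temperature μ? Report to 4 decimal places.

For Normal data with known variance σ², a Normal(μ₀, σ₀²) prior on μ is conjugate. Posterior precision = 1/σ₀² + n/σ²; posterior mean is the precision-weighted average of μ₀ and x̄.
Σxᵢ = 57.27 + 56.73 + 59.86 + 50.16 + 56.42 + 57.32 + 57.93 = 395.69, so n·x̄ = 395.69.
σ₀² = 24.54² = 602.2116, σ² = 2.78² = 7.7284; σ² + n·σ₀² = 7.7284 + 7·602.2116 = 4223.2096.
Posterior mean = (μ₀/σ₀² + n·x̄/σ²)/(1/σ₀² + n/σ²) = (σ²·μ₀ + σ₀²·n·x̄)/(σ² + n·σ₀²) = (7.7284·56.60 + 602.2116·395.69)/4223.2096 = 238726.535444/4223.2096 = 56.5273.

56.5273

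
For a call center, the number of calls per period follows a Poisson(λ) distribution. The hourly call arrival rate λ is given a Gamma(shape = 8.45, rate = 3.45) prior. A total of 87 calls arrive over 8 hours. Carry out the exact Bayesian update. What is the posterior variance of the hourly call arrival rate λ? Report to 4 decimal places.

With a Gamma(shape α, rate β) prior, the Poisson likelihood is conjugate: the posterior is Gamma(α + ΣXᵢ, β + n).
Posterior: Gamma(α+S, β+n) = Gamma(8.45+87, 3.45+8) = Gamma(95.45, 11.45).
Var = α/β² = 95.45/11.45² = 0.7281.

0.7281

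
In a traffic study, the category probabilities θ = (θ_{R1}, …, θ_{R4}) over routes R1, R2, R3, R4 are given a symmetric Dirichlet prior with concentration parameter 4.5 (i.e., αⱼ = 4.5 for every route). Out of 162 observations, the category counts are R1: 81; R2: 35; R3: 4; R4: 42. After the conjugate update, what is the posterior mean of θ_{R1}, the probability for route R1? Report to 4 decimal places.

0.4750

The Dirichlet prior is conjugate to the Multinomial likelihood: each posterior αⱼ = prior αⱼ + observed count nⱼ.
Posterior concentration: (85.5, 39.5, 8.5, 46.5), total = 180.0.
E[θ_{R1}|data] = α_{R1}/Σα = 85.5/180.0 = 0.4750.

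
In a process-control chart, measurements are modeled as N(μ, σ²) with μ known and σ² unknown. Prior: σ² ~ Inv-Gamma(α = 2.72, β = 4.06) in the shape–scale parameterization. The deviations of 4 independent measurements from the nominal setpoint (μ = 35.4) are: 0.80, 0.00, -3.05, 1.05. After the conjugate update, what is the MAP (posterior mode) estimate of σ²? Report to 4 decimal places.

With known mean μ and an Inverse-Gamma(α, β) prior on σ², the Normal likelihood is conjugate: posterior is Inv-Gamma(α + n/2, β + Σ(xᵢ−μ)²/2).
Σ(xᵢ−μ)² = (0.80)² + (0.00)² + (-3.05)² + (1.05)² = 11.0450.
Posterior: Inv-Gamma(2.72 + 4/2, 4.06 + 11.0450/2) = Inv-Gamma(4.72, 9.58250).
Mode = β/(α+1) = 9.58250/5.72 = 1.6753.

1.6753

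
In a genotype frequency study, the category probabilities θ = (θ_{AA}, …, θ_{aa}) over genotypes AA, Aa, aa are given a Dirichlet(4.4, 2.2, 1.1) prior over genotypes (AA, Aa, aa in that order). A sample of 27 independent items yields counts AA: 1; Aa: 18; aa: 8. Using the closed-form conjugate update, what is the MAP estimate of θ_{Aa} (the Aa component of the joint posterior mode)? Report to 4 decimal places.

0.6057

The Dirichlet prior is conjugate to the Multinomial likelihood: each posterior αⱼ = prior αⱼ + observed count nⱼ.
Posterior concentration: (5.4, 20.2, 9.1), total = 34.7.
Joint mode component: (α_{Aa}−1)/(Σα−K) = 19.2/31.7 = 0.6057.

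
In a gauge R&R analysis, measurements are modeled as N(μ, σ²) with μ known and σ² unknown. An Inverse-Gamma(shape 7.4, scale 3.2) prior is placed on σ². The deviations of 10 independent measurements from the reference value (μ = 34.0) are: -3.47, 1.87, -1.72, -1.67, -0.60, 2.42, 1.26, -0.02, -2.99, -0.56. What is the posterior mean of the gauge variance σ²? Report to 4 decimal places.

With known mean μ and an Inverse-Gamma(α, β) prior on σ², the Normal likelihood is conjugate: posterior is Inv-Gamma(α + n/2, β + Σ(xᵢ−μ)²/2).
Σ(xᵢ−μ)² = (-3.47)² + (1.87)² + (-1.72)² + (-1.67)² + (-0.60)² + (2.42)² + (1.26)² + (-0.02)² + (-2.99)² + (-0.56)² = 38.3432.
Posterior: Inv-Gamma(7.4 + 10/2, 3.2 + 38.3432/2) = Inv-Gamma(12.40, 22.37160).
E[σ²|data] = β/(α−1) = 22.37160/11.40 = 1.9624.

1.9624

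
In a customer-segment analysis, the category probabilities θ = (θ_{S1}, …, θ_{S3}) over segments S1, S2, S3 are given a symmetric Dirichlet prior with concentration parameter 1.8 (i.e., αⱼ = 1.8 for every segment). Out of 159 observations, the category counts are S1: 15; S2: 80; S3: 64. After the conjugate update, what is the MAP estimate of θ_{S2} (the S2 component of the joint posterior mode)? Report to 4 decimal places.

0.5006

The Dirichlet prior is conjugate to the Multinomial likelihood: each posterior αⱼ = prior αⱼ + observed count nⱼ.
Posterior concentration: (16.8, 81.8, 65.8), total = 164.4.
Joint mode component: (α_{S2}−1)/(Σα−K) = 80.8/161.4 = 0.5006.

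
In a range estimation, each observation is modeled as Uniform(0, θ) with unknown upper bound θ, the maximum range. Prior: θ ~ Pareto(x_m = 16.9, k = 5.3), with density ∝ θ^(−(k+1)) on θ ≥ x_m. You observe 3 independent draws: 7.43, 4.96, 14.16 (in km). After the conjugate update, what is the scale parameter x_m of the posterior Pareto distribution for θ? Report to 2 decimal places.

A Pareto(scale x_m, shape k) prior on the upper bound θ of Uniform(0, θ) is conjugate: posterior is Pareto(max(x_m, max xᵢ), k + n).
Sample maximum = 14.16; prior scale x_m = 16.9 → posterior scale = max = 16.90.
Posterior shape = 5.3 + 3 = 8.3.
Posterior scale x_m = 16.90.

16.90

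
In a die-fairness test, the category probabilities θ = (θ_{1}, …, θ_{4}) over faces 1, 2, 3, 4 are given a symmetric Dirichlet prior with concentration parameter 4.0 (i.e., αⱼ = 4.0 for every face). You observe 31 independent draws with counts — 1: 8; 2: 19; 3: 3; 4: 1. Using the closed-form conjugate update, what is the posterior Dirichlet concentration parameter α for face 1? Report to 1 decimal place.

12.0

The Dirichlet prior is conjugate to the Multinomial likelihood: each posterior αⱼ = prior αⱼ + observed count nⱼ.
Posterior concentration: (12.0, 23.0, 7.0, 5.0), total = 47.0.
α_{1} = 4.0 + 8 = 12.0.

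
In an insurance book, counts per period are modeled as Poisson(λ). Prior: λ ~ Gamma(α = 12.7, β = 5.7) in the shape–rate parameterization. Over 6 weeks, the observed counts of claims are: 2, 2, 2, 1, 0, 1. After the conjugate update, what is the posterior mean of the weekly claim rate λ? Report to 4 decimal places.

1.7692

With a Gamma(shape α, rate β) prior, the Poisson likelihood is conjugate: the posterior is Gamma(α + ΣXᵢ, β + n).
Sum of counts S = 8 over n = 6 weeks.
Posterior: Gamma(α+S, β+n) = Gamma(12.7+8, 5.7+6) = Gamma(20.7, 11.7).
Posterior mean = α/β = 20.7/11.7 = 1.7692.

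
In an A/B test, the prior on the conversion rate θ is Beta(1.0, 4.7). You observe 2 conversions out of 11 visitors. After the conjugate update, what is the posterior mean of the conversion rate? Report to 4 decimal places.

0.1796

The Beta prior is conjugate to a Binomial/Bernoulli likelihood; the update adds successes to α and failures to β.
Posterior: Beta(α+k, β+n−k) = Beta(1.0+2, 4.7+9) = Beta(3.0, 13.7).
Posterior mean = α/(α+β) = 3.0/16.7 = 0.1796.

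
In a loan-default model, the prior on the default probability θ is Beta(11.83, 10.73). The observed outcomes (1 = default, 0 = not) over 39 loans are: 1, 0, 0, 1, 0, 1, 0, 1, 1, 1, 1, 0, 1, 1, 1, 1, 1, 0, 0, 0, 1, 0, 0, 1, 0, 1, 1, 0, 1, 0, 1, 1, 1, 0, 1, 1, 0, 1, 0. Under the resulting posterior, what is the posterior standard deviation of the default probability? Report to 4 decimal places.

0.0627

The Beta prior is conjugate to a Binomial/Bernoulli likelihood; the update adds successes to α and failures to β.
Posterior: Beta(α+k, β+n−k) = Beta(11.83+23, 10.73+16) = Beta(34.83, 26.73).
Var = αβ/((α+β)²(α+β+1)) = 34.83·26.73/(61.56²·62.56) = 0.00392698; SD = √0.00392698 = 0.0627.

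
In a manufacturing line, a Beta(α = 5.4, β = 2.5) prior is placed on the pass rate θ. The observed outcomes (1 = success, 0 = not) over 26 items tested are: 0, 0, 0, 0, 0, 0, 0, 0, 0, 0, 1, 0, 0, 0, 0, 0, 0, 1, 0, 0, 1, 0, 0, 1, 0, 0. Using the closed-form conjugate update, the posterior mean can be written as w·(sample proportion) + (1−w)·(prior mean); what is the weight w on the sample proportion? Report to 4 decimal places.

The Beta prior is conjugate to a Binomial/Bernoulli likelihood; the update adds successes to α and failures to β.
Posterior mean = (α₀+k)/(α₀+β₀+n) = [n/(α₀+β₀+n)]·(k/n) + [(α₀+β₀)/(α₀+β₀+n)]·α₀/(α₀+β₀), so only n and the prior enter the weight.
The weight on the data is w = n/(α₀+β₀+n) = 26/(5.4+2.5+26) = 26/33.9 = 0.7670.

0.7670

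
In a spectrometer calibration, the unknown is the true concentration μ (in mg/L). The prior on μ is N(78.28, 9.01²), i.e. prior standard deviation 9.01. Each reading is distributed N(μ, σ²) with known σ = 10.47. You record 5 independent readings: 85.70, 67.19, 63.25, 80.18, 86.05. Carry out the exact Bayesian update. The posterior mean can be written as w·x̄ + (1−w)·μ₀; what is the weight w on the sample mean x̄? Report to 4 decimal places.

For Normal data with known variance σ², a Normal(μ₀, σ₀²) prior on μ is conjugate. Posterior precision = 1/σ₀² + n/σ²; posterior mean is the precision-weighted average of μ₀ and x̄.
σ₀² = 9.01² = 81.1801, σ² = 10.47² = 109.6209. Prior precision 1/σ₀² = 1/81.1801; data precision n/σ² = 5/109.6209.
w = (n/σ²)/(1/σ₀² + n/σ²) = n·σ₀²/(σ² + n·σ₀²) = 5·81.1801/(109.6209 + 5·81.1801) = 405.9005/515.5214 = 0.7874.

0.7874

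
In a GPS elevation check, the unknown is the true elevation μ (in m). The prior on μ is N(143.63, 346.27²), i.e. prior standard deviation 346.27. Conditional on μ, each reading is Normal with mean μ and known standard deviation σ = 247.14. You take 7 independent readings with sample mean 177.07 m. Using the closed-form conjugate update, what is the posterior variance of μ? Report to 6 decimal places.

8133.566504

For Normal data with known variance σ², a Normal(μ₀, σ₀²) prior on μ is conjugate. Posterior precision = 1/σ₀² + n/σ²; posterior mean is the precision-weighted average of μ₀ and x̄.
σ₀² = 346.27² = 119902.9129, σ² = 247.14² = 61078.1796; σ² + n·σ₀² = 61078.1796 + 7·119902.9129 = 900398.5699.
Posterior precision = 1/σ₀² + n/σ² = 1/119902.9129 + 7/61078.1796 = (σ² + n·σ₀²)/(σ₀²σ²) = 900398.5699/(119902.9129·61078.1796); posterior variance σₙ² = σ₀²σ²/(σ² + n·σ₀²) = 119902.9129·61078.1796/900398.5699 = 8133.566504.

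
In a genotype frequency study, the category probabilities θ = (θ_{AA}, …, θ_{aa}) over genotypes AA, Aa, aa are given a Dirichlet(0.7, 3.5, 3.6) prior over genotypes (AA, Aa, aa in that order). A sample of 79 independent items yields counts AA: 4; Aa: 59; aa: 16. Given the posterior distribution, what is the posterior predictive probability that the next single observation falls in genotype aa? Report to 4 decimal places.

0.2258

The Dirichlet prior is conjugate to the Multinomial likelihood: each posterior αⱼ = prior αⱼ + observed count nⱼ.
Posterior concentration: (4.7, 62.5, 19.6), total = 86.8.
P(next = aa | data) = α_{aa}/Σα = 0.2258.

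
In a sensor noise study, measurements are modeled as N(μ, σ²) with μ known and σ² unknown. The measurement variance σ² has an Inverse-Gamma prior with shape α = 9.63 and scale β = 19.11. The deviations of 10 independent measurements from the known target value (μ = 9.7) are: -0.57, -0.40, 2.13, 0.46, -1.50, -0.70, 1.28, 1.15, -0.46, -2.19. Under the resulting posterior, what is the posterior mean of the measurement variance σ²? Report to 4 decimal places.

With known mean μ and an Inverse-Gamma(α, β) prior on σ², the Normal likelihood is conjugate: posterior is Inv-Gamma(α + n/2, β + Σ(xᵢ−μ)²/2).
Σ(xᵢ−μ)² = (-0.57)² + (-0.40)² + (2.13)² + (0.46)² + (-1.50)² + (-0.70)² + (1.28)² + (1.15)² + (-0.46)² + (-2.19)² = 15.9420.
Posterior: Inv-Gamma(9.63 + 10/2, 19.11 + 15.9420/2) = Inv-Gamma(14.63, 27.08100).
E[σ²|data] = β/(α−1) = 27.08100/13.63 = 1.9869.

1.9869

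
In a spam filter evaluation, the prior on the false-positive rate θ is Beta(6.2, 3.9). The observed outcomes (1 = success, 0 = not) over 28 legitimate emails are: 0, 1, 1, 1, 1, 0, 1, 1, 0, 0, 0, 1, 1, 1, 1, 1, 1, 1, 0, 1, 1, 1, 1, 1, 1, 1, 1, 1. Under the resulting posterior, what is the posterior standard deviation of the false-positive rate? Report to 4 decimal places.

0.0701

The Beta prior is conjugate to a Binomial/Bernoulli likelihood; the update adds successes to α and failures to β.
Posterior: Beta(α+k, β+n−k) = Beta(6.2+22, 3.9+6) = Beta(28.2, 9.9).
Var = αβ/((α+β)²(α+β+1)) = 28.2·9.9/(38.1²·39.1) = 0.00491878; SD = √0.00491878 = 0.0701.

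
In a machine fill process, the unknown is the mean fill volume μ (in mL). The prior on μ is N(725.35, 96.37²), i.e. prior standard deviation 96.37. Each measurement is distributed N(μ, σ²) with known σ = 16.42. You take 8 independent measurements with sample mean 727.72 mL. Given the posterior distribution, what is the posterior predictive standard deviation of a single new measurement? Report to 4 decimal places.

17.4125

For Normal data with known variance σ², a Normal(μ₀, σ₀²) prior on μ is conjugate. Posterior precision = 1/σ₀² + n/σ²; posterior mean is the precision-weighted average of μ₀ and x̄.
σ₀² = 96.37² = 9287.1769, σ² = 16.42² = 269.6164; σ² + n·σ₀² = 269.6164 + 8·9287.1769 = 74567.0316.
Posterior precision = 1/σ₀² + n/σ² = 1/9287.1769 + 8/269.6164 = (σ² + n·σ₀²)/(σ₀²σ²) = 74567.0316/(9287.1769·269.6164); posterior variance σₙ² = σ₀²σ²/(σ² + n·σ₀²) = 9287.1769·269.6164/74567.0316 = 33.580192.
Predictive variance for one new observation = σₙ² + σ² = 9287.1769·269.6164/74567.0316 + 269.6164 = σ²·(σ₀² + 74567.0316)/74567.0316 = 269.6164·83854.2085/74567.0316 = 303.196592; SD = √(269.6164·83854.2085/74567.0316) = 17.4125.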